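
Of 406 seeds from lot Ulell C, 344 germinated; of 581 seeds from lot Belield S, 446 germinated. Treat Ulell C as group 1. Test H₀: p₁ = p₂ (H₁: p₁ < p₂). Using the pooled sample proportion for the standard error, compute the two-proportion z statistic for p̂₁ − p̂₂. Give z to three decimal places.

z = 3.081

p̂₁ = 344/406 = 0.84729, p̂₂ = 446/581 = 0.76764.
Pooled p̂ = (344+446)/(406+581) = 790/987 = 0.80041.
SE = √(0.159757 × 0.00418422) = 0.02585.
z = (0.84729 − 0.76764)/0.02585 = 0.07965/0.02585 = 3.081.
p-value = P(Z < 3.081) ≈ 0.9990.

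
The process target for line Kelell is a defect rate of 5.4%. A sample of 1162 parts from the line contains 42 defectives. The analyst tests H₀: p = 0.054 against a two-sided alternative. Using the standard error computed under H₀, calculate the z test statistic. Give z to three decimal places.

p̂ = 42/1162 = 0.036145.
SE = √(p₀(1−p₀)/n) = √(0.051084/1162) = 0.006630.
z = (0.036145 − 0.054)/0.006630 = -0.017855/0.006630 = -2.693.
p-value = 2·P(Z > 2.693) ≈ 0.0071.

z = -2.693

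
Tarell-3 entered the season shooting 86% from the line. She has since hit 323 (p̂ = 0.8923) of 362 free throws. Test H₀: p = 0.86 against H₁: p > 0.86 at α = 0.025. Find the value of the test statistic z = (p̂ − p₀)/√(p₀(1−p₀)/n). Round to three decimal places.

p̂ = 323/362 ≈ 0.89227.
Under H₀, SE = √(0.86·0.14/362) = √(0.000332597) = 0.01824.
z = (0.89227 − 0.86)/0.01824 = 0.03227/0.01824 = 1.769.
p-value = P(Z > 1.769) ≈ 0.0384. With α = 0.025, fail to reject H₀.

z = 1.769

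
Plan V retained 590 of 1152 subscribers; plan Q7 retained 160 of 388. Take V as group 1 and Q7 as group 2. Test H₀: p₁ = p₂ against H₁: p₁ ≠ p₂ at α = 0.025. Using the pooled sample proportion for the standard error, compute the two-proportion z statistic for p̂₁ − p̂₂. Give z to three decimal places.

z = 3.401

p̂₁ = 590/1152 = 0.51215, p̂₂ = 160/388 = 0.41237.
Pooled p̂ = (590+160)/(1152+388) = 750/1540 = 0.48701.
SE = √(0.249831 × 0.00344538) = 0.02934.
z = (0.51215 − 0.41237)/0.02934 = 0.09978/0.02934 = 3.401.
p-value = 2·P(Z > 3.401) ≈ 0.0007. With α = 0.025, reject H₀.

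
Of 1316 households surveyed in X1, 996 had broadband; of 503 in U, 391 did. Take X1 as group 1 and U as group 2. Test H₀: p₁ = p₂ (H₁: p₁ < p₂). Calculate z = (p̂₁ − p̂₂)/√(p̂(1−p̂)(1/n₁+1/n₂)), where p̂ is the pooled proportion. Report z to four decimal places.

p̂₁ = 996/1316 ≈ 0.756839, p̂₂ = 391/503 ≈ 0.777336.
Pooled p̂ = (996+391)/(1316+503) = 1387/1819 = 0.762507.
SE = √(0.18109 × 0.00274795) = 0.022308.
z = (0.756839 − 0.777336)/0.022308 = -0.020497/0.022308 = -0.9188.

z = -0.9188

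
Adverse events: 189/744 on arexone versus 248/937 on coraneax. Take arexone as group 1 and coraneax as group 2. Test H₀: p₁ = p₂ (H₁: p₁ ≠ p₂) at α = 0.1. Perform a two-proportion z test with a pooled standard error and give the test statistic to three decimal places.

z = -0.494

p̂₁ = 189/744 ≈ 0.25403, p̂₂ = 248/937 ≈ 0.26467.
Pooled p̂ = (189+248)/(744+937) = 437/1681 = 0.25996.
SE = √(p̂(1−p̂)(1/n₁+1/n₂)) = √(0.25996·0.74004·0.00241132) = √(0.000463897) = 0.02154.
z = (0.25403 − 0.26467)/0.02154 = -0.01064/0.02154 = -0.494.
Two-sided p-value ≈ 2·Φ(−0.494) = 0.6212. With α = 0.1, fail to reject H₀.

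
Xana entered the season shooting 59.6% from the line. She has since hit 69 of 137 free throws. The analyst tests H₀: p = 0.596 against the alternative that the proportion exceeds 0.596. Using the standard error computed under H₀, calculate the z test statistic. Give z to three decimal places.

p̂ = 69/137 ≈ 0.50365.
SE = √(p₀(1−p₀)/n) = √(0.24078/137) = 0.04192.
z = (0.50365 − 0.596)/0.04192 = -0.09235/0.04192 = -2.203.
p-value = P(Z > -2.203) ≈ 0.9862.

z = -2.203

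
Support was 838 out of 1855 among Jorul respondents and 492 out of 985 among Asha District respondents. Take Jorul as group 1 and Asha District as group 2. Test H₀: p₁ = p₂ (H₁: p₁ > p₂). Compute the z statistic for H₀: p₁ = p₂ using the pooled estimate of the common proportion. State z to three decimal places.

p̂₁ = 838/1855 = 0.45175, p̂₂ = 492/985 = 0.49949.
Pooled p̂ = (838+492)/(1855+985) = 1330/2840 = 0.46831.
SE = √(0.248996 × 0.00155431) = 0.01967.
z = (0.45175 − 0.49949)/0.01967 = -0.04774/0.01967 = -2.427.
p-value = P(Z > -2.427) ≈ 0.9924.

z = -2.427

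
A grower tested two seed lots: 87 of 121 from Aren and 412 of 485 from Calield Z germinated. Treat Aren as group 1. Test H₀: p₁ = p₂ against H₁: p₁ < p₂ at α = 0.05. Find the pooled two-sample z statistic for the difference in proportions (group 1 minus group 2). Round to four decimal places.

z = -3.3674

p̂₁ = 87/121 = 0.719008, p̂₂ = 412/485 = 0.849485.
Pooled p̂ = (87+412)/(121+485) = 499/606 = 0.823432.
SE = √(0.145392 × 0.0103263) = 0.038747.
z = (0.719008 − 0.849485)/0.038747 = -0.130477/0.038747 = -3.3674.
p-value = P(Z < -3.367) ≈ 0.0004; since p < α = 0.05, reject H₀.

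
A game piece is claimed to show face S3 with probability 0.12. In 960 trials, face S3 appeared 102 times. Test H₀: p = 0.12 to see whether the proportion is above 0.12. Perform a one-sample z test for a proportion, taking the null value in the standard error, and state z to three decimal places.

z = -1.311

p̂ = 102/960 ≈ 0.10625.
Standard error under H₀: √(0.12×0.88/960) = 0.01049.
z = (0.10625 − 0.12)/0.01049 = -0.01375/0.01049 = -1.311.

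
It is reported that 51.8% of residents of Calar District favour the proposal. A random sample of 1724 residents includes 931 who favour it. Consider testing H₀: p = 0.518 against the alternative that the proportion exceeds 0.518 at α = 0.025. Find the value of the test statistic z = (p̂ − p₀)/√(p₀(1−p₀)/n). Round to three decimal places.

z = 1.830

p̂ = 931/1724 = 0.54002.
Standard error under H₀: √(0.518×0.482/1724) = 0.01203.
z = (0.54002 − 0.518)/0.01203 = 0.02202/0.01203 = 1.830.
p-value = P(Z > 1.830) ≈ 0.0336; since p > α = 0.025, fail to reject H₀.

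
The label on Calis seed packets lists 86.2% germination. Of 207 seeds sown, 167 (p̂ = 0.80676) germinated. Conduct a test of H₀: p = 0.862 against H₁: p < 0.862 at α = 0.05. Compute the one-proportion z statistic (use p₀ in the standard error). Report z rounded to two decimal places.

p̂ = 167/207 = 0.8068.
Under H₀, SE = √(0.862·0.138/207) = √(0.000574667) = 0.0240.
z = (0.8068 − 0.862)/0.0240 = -0.0552/0.0240 = -2.30.
p-value = P(Z < -2.304) ≈ 0.0106, so at α = 0.05 we reject H₀.

z = -2.30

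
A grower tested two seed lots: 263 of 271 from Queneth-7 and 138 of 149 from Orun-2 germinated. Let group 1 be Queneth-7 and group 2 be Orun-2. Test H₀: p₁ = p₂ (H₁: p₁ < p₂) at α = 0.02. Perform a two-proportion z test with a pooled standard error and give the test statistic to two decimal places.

p̂₁ = 263/271 ≈ 0.9705, p̂₂ = 138/149 ≈ 0.9262.
Pooled p̂ = (263+138)/(271+149) = 401/420 = 0.9548.
SE = √(p̂(1−p̂)(1/n₁+1/n₂)) = √(0.9548·0.0452·0.0104014) = √(0.000449255) = 0.0212.
z = (0.9705 − 0.9262)/0.0212 = 0.0443/0.0212 = 2.09.
p-value = P(Z < 2.090) ≈ 0.9817; since p > α = 0.02, fail to reject H₀.

z = 2.09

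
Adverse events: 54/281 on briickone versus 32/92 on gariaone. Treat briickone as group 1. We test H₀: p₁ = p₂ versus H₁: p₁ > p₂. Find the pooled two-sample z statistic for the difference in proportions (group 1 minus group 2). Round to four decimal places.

p̂₁ = 54/281 ≈ 0.192171, p̂₂ = 32/92 ≈ 0.347826.
Pooled p̂ = (54+32)/(281+92) = 86/373 = 0.230563.
SE = √(0.177404 × 0.0144283) = 0.050593.
z = (0.192171 − 0.347826)/0.050593 = -0.155655/0.050593 = -3.0766.

z = -3.0766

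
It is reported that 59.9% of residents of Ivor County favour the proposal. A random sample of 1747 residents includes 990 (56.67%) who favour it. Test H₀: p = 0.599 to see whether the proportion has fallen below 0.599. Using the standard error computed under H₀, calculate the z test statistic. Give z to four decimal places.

z = -2.7558

p̂ = 990/1747 ≈ 0.566686.
Standard error under H₀: √(0.599×0.401/1747) = 0.011726.
z = (0.566686 − 0.599)/0.011726 = -0.032314/0.011726 = -2.7558.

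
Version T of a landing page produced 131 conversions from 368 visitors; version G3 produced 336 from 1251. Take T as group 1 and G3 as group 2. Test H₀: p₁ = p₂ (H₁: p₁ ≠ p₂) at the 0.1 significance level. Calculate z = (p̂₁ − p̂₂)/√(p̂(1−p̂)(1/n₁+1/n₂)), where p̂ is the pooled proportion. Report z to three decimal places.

p̂₁ = 131/368 ≈ 0.355978, p̂₂ = 336/1251 ≈ 0.268585.
Pooled p̂ = (131+336)/(368+1251) = 467/1619 = 0.288450.
SE = √(0.205246 × 0.00351675) = 0.026866.
z = (0.355978 − 0.268585)/0.026866 = 0.087393/0.026866 = 3.253.
p-value = 2·P(Z > 3.253) ≈ 0.0011; since p < α = 0.1, reject H₀.

z = 3.253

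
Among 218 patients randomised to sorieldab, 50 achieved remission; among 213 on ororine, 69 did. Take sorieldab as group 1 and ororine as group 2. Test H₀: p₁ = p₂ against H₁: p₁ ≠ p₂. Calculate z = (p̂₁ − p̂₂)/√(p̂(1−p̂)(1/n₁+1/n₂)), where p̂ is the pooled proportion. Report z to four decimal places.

p̂₁ = 50/218 ≈ 0.229358, p̂₂ = 69/213 ≈ 0.323944.
Pooled p̂ = (50+69)/(218+213) = 119/431 = 0.276102.
SE = √(p̂(1−p̂)(1/n₁+1/n₂)) = √(0.276102·0.723898·0.00928199) = √(0.00185519) = 0.043072.
z = (0.229358 − 0.323944)/0.043072 = -0.094586/0.043072 = -2.1960.

z = -2.1960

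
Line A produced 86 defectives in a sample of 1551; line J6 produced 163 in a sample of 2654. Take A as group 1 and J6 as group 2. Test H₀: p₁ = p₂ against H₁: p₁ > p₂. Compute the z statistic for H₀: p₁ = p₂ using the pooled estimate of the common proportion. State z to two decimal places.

z = -0.79

p̂₁ = 86/1551 = 0.05545, p̂₂ = 163/2654 = 0.06142.
Pooled p̂ = (86+163)/(1551+2654) = 249/4205 = 0.05922.
SE = √(p̂(1−p̂)(1/n₁+1/n₂)) = √(0.05922·0.94078·0.00102154) = √(5.69085e-05) = 0.00754.
z = (0.05545 − 0.06142)/0.00754 = -0.00597/0.00754 = -0.79.
p-value = P(Z > -0.791) ≈ 0.7856.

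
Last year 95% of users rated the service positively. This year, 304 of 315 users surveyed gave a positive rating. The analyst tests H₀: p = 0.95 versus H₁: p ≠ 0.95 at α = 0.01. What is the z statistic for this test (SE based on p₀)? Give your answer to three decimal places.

p̂ = 304/315 ≈ 0.96508.
Under H₀, SE = √(0.95·0.05/315) = √(0.000150794) = 0.01228.
z = (0.96508 − 0.95)/0.01228 = 0.01508/0.01228 = 1.228.
p-value = 2·P(Z > 1.228) ≈ 0.2195; since p > α = 0.01, fail to reject H₀.

z = 1.228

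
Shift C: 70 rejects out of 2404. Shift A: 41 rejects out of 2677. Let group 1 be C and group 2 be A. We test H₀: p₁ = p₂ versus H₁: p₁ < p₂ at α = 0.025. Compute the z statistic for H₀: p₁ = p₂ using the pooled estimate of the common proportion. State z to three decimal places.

p̂₁ = 70/2404 ≈ 0.0291181, p̂₂ = 41/2677 ≈ 0.0153157.
Pooled p̂ = (70+41)/(2404+2677) = 111/5081 = 0.0218461.
SE = √(p̂(1−p̂)(1/n₁+1/n₂)) = √(0.0218461·0.9781539·0.000789526) = √(1.68713e-05) = 0.0041075.
z = (0.0291181 − 0.0153157)/0.0041075 = 0.0138024/0.0041075 = 3.360.
p-value = P(Z < 3.360) ≈ 0.9996; since p > α = 0.025, fail to reject H₀.

z = 3.360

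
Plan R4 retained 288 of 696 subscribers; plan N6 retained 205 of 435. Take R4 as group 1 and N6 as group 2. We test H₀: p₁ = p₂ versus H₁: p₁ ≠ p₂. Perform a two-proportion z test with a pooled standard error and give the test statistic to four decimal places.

p̂₁ = 288/696 = 0.4137931, p̂₂ = 205/435 = 0.4712644.
Pooled p̂ = (288+205)/(696+435) = 493/1131 = 0.4358974.
SE = √(p̂(1−p̂)(1/n₁+1/n₂)) = √(0.4358974·0.5641026·0.00373563) = √(0.000918558) = 0.0303077.
z = (0.4137931 − 0.4712644)/0.0303077 = -0.0574713/0.0303077 = -1.8963.
Two-sided p-value ≈ 2·Φ(−1.896) = 0.0579.

z = -1.8963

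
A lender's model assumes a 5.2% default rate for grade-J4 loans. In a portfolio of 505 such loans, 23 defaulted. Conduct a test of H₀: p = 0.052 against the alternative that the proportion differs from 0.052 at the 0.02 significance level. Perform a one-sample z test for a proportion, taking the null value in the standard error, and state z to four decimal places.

p̂ = 23/505 = 0.0455446.
SE = √(p₀(1−p₀)/n) = √(0.049296/505) = 0.0098801.
z = (0.0455446 − 0.052)/0.0098801 = -0.0064554/0.0098801 = -0.6534.
Two-sided p-value ≈ 2·Φ(−0.653) = 0.5135; since p > α = 0.02, fail to reject H₀.

z = -0.6534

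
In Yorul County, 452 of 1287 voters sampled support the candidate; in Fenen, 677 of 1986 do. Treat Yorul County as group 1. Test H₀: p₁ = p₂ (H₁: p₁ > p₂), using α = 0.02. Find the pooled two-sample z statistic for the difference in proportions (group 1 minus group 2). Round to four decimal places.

z = 0.6066

p̂₁ = 452/1287 = 0.351204, p̂₂ = 677/1986 = 0.340886.
Pooled p̂ = (452+677)/(1287+1986) = 1129/3273 = 0.344943.
SE = √(0.225957 × 0.00128053) = 0.017010.
z = (0.351204 − 0.340886)/0.017010 = 0.010318/0.017010 = 0.6066.
p-value = P(Z > 0.607) ≈ 0.2721; since p > α = 0.02, fail to reject H₀.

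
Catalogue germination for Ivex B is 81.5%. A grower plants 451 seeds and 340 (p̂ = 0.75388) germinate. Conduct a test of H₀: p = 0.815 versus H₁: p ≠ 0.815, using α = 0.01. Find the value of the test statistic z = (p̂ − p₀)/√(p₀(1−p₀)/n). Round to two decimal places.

p̂ = 340/451 = 0.7539.
Standard error under H₀: √(0.815×0.185/451) = 0.0183.
z = (0.7539 − 0.815)/0.0183 = -0.0611/0.0183 = -3.34.
p-value = 2·P(Z > 3.343) ≈ 0.0008, so at α = 0.01 we reject H₀.

z = -3.34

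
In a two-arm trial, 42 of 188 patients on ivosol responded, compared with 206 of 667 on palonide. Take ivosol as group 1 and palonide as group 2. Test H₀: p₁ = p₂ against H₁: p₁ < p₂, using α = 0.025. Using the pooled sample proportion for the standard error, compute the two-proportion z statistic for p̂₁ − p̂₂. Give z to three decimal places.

z = -2.280

p̂₁ = 42/188 ≈ 0.22340, p̂₂ = 206/667 ≈ 0.30885.
Pooled p̂ = (42+206)/(188+667) = 248/855 = 0.29006.
SE = √(p̂(1−p̂)(1/n₁+1/n₂)) = √(0.29006·0.70994·0.0068184) = √(0.00140408) = 0.03747.
z = (0.22340 − 0.30885)/0.03747 = -0.08545/0.03747 = -2.280.
p-value = P(Z < -2.280) ≈ 0.0113, so at α = 0.025 we reject H₀.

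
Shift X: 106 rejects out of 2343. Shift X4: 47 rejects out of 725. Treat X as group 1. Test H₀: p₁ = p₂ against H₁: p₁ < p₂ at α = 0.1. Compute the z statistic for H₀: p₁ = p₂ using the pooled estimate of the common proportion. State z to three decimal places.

p̂₁ = 106/2343 = 0.045241, p̂₂ = 47/725 = 0.064828.
Pooled p̂ = (106+47)/(2343+725) = 153/3068 = 0.049870.
SE = √(p̂(1−p̂)(1/n₁+1/n₂)) = √(0.049870·0.950130·0.00180611) = √(8.55784e-05) = 0.009251.
z = (0.045241 − 0.064828)/0.009251 = -0.019587/0.009251 = -2.117.
p-value = P(Z < -2.117) ≈ 0.0171. With α = 0.1, reject H₀.

z = -2.117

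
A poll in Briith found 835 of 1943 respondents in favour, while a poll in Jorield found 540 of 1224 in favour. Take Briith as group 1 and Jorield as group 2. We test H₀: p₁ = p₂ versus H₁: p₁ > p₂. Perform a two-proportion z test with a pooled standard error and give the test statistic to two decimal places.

z = -0.63

p̂₁ = 835/1943 ≈ 0.42975, p̂₂ = 540/1224 ≈ 0.44118.
Pooled p̂ = (835+540)/(1943+1224) = 1375/3167 = 0.43416.
SE = √(0.245666 × 0.00133166) = 0.01809.
z = (0.42975 − 0.44118)/0.01809 = -0.01143/0.01809 = -0.63.
p-value = P(Z > -0.632) ≈ 0.7363.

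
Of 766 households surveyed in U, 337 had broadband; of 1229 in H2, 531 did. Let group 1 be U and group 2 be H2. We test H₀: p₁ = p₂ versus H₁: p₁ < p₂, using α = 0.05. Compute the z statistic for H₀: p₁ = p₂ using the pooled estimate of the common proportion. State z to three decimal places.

p̂₁ = 337/766 = 0.43995, p̂₂ = 531/1229 = 0.43206.
Pooled p̂ = (337+531)/(766+1229) = 868/1995 = 0.43509.
SE = √(0.245786 × 0.00211915) = 0.02282.
z = (0.43995 − 0.43206)/0.02282 = 0.00789/0.02282 = 0.346.
p-value = P(Z < 0.346) ≈ 0.6352; since p > α = 0.05, fail to reject H₀.

z = 0.346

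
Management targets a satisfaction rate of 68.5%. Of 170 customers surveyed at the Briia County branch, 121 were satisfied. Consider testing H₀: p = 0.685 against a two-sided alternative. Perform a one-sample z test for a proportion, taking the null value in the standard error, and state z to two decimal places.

z = 0.75

p̂ = 121/170 = 0.7118.
Under H₀, SE = √(0.685·0.315/170) = √(0.00126926) = 0.0356.
z = (0.7118 − 0.685)/0.0356 = 0.0268/0.0356 = 0.75.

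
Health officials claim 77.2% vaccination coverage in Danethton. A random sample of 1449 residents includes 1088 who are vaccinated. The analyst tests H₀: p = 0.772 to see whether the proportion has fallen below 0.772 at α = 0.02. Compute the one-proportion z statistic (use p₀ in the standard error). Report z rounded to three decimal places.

p̂ = 1088/1449 = 0.75086.
Under H₀, SE = √(0.772·0.228/1449) = √(0.000121474) = 0.01102.
z = (0.75086 − 0.772)/0.01102 = -0.02114/0.01102 = -1.918.
p-value = P(Z < -1.918) ≈ 0.0276. With α = 0.02, fail to reject H₀.

z = -1.918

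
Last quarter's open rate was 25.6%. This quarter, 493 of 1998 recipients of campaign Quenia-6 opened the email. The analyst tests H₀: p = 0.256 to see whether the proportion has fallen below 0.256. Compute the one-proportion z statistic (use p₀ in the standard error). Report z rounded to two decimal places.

z = -0.95

p̂ = 493/1998 = 0.2467.
Standard error under H₀: √(0.256×0.744/1998) = 0.0098.
z = (0.2467 − 0.256)/0.0098 = -0.0093/0.0098 = -0.95.
p-value = P(Z < -0.948) ≈ 0.1716.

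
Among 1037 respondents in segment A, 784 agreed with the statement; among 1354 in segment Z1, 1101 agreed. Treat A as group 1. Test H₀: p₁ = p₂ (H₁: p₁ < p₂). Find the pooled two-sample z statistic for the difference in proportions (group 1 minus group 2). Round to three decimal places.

z = -3.389

p̂₁ = 784/1037 ≈ 0.756027, p̂₂ = 1101/1354 ≈ 0.813146.
Pooled p̂ = (784+1101)/(1037+1354) = 1885/2391 = 0.788373.
SE = √(0.166841 × 0.00170287) = 0.016856.
z = (0.756027 − 0.813146)/0.016856 = -0.057119/0.016856 = -3.389.
p-value = P(Z < -3.389) ≈ 0.0004.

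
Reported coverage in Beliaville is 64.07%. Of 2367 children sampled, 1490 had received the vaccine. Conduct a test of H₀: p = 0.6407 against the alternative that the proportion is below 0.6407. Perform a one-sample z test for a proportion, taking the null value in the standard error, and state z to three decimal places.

p̂ = 1490/2367 ≈ 0.62949.
Under H₀, SE = √(0.6407·0.3593/2367) = √(9.72554e-05) = 0.00986.
z = (0.62949 − 0.6407)/0.00986 = -0.01121/0.00986 = -1.137.
p-value = P(Z < -1.137) ≈ 0.1278.

z = -1.137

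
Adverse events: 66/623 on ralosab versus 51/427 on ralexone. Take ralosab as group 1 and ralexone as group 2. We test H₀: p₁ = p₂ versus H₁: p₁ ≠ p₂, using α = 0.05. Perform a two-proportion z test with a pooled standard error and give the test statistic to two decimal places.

z = -0.68

p̂₁ = 66/623 ≈ 0.1059, p̂₂ = 51/427 ≈ 0.1194.
Pooled p̂ = (66+51)/(623+427) = 117/1050 = 0.1114.
SE = √(p̂(1−p̂)(1/n₁+1/n₂)) = √(0.1114·0.8886·0.00394706) = √(0.000390807) = 0.0198.
z = (0.1059 − 0.1194)/0.0198 = -0.0135/0.0198 = -0.68.
Two-sided p-value ≈ 2·Φ(−0.683) = 0.4947, so at α = 0.05 we fail to reject H₀.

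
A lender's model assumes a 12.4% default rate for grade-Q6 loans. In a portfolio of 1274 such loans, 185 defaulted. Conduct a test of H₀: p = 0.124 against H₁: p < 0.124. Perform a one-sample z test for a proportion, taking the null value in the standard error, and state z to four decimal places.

p̂ = 185/1274 = 0.145212.
Standard error under H₀: √(0.124×0.876/1274) = 0.009234.
z = (0.145212 − 0.124)/0.009234 = 0.021212/0.009234 = 2.2972.

z = 2.2972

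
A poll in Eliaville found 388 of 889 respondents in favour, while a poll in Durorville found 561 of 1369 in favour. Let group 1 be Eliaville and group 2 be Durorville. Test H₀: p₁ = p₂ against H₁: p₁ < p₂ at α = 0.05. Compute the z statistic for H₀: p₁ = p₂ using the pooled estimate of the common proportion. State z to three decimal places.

z = 1.254

p̂₁ = 388/889 = 0.43645, p̂₂ = 561/1369 = 0.40979.
Pooled p̂ = (388+561)/(889+1369) = 949/2258 = 0.42028.
SE = √(0.243645 × 0.00185532) = 0.02126.
z = (0.43645 − 0.40979)/0.02126 = 0.02666/0.02126 = 1.254.
p-value = P(Z < 1.254) ≈ 0.8950. With α = 0.05, fail to reject H₀.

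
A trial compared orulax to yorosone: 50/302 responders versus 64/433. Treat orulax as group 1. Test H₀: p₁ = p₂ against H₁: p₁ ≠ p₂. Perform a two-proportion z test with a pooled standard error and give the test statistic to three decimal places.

z = 0.654

p̂₁ = 50/302 = 0.16556, p̂₂ = 64/433 = 0.14781.
Pooled p̂ = (50+64)/(302+433) = 114/735 = 0.15510.
SE = √(p̂(1−p̂)(1/n₁+1/n₂)) = √(0.15510·0.84490·0.00562073) = √(0.00073657) = 0.02714.
z = (0.16556 − 0.14781)/0.02714 = 0.01775/0.02714 = 0.654.
p-value = 2·P(Z > 0.654) ≈ 0.5129.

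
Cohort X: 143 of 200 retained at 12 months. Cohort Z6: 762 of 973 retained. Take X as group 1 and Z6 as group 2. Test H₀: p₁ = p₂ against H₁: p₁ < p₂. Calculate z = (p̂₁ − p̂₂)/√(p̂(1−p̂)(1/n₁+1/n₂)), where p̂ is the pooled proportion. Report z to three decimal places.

p̂₁ = 143/200 ≈ 0.715000, p̂₂ = 762/973 ≈ 0.783145.
Pooled p̂ = (143+762)/(200+973) = 905/1173 = 0.771526.
SE = √(0.176274 × 0.00602775) = 0.032597.
z = (0.715000 − 0.783145)/0.032597 = -0.068145/0.032597 = -2.091.
p-value = P(Z < -2.091) ≈ 0.0183.

z = -2.091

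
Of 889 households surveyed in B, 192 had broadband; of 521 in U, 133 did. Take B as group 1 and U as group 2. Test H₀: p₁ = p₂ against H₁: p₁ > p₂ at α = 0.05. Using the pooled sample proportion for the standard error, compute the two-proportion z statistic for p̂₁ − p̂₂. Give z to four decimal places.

p̂₁ = 192/889 ≈ 0.215973, p̂₂ = 133/521 ≈ 0.255278.
Pooled p̂ = (192+133)/(889+521) = 325/1410 = 0.230496.
SE = √(p̂(1−p̂)(1/n₁+1/n₂)) = √(0.230496·0.769504·0.00304425) = √(0.000539951) = 0.023237.
z = (0.215973 − 0.255278)/0.023237 = -0.039305/0.023237 = -1.6915.
p-value = P(Z > -1.692) ≈ 0.9546, so at α = 0.05 we fail to reject H₀.

z = -1.6915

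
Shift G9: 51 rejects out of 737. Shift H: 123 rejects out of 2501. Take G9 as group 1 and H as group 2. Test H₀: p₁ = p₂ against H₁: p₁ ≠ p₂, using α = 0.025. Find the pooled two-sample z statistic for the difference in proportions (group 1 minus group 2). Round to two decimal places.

p̂₁ = 51/737 ≈ 0.06920, p̂₂ = 123/2501 ≈ 0.04918.
Pooled p̂ = (51+123)/(737+2501) = 174/3238 = 0.05374.
SE = √(0.0508492 × 0.00175669) = 0.00945.
z = (0.06920 − 0.04918)/0.00945 = 0.02002/0.00945 = 2.12.
p-value = 2·P(Z > 2.118) ≈ 0.0342; since p > α = 0.025, fail to reject H₀.

z = 2.12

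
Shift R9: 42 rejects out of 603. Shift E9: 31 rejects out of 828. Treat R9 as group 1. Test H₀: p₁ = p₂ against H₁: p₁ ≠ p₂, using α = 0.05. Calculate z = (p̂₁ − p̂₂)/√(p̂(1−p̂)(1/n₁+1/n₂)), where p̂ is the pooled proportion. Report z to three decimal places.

p̂₁ = 42/603 = 0.069652, p̂₂ = 31/828 = 0.037440.
Pooled p̂ = (42+31)/(603+828) = 73/1431 = 0.051013.
SE = √(p̂(1−p̂)(1/n₁+1/n₂)) = √(0.051013·0.948987·0.0028661) = √(0.000138751) = 0.011779.
z = (0.069652 − 0.037440)/0.011779 = 0.032212/0.011779 = 2.735.
p-value = 2·P(Z > 2.735) ≈ 0.0062, so at α = 0.05 we reject H₀.

z = 2.735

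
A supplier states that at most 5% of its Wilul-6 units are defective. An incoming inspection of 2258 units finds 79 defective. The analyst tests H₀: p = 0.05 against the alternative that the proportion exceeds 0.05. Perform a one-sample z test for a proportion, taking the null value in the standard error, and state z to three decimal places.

z = -3.273

p̂ = 79/2258 = 0.034987.
Under H₀, SE = √(0.05·0.95/2258) = √(2.10363e-05) = 0.004587.
z = (0.034987 − 0.05)/0.004587 = -0.015013/0.004587 = -3.273.
p-value = P(Z > -3.273) ≈ 0.9995.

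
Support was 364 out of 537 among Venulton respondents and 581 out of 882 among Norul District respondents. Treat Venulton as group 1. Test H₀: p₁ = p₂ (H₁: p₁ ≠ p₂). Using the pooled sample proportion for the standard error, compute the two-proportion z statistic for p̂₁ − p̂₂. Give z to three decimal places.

p̂₁ = 364/537 ≈ 0.67784, p̂₂ = 581/882 ≈ 0.65873.
Pooled p̂ = (364+581)/(537+882) = 945/1419 = 0.66596.
SE = √(0.222457 × 0.00299598) = 0.02582.
z = (0.67784 − 0.65873)/0.02582 = 0.01911/0.02582 = 0.740.

z = 0.740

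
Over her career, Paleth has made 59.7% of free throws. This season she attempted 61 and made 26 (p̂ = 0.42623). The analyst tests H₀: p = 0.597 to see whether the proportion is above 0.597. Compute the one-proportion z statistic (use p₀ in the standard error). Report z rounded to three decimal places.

p̂ = 26/61 ≈ 0.42623.
SE = √(p₀(1−p₀)/n) = √(0.24059/61) = 0.06280.
z = (0.42623 − 0.597)/0.06280 = -0.17077/0.06280 = -2.719.
p-value = P(Z > -2.719) ≈ 0.9967.

z = -2.719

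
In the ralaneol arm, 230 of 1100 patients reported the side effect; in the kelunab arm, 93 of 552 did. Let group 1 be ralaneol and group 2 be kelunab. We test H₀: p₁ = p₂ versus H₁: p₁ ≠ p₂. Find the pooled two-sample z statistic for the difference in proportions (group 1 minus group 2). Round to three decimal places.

z = 1.963

p̂₁ = 230/1100 = 0.20909, p̂₂ = 93/552 = 0.16848.
Pooled p̂ = (230+93)/(1100+552) = 323/1652 = 0.19552.
SE = √(p̂(1−p̂)(1/n₁+1/n₂)) = √(0.19552·0.80448·0.00272069) = √(0.000427943) = 0.02069.
z = (0.20909 − 0.16848)/0.02069 = 0.04061/0.02069 = 1.963.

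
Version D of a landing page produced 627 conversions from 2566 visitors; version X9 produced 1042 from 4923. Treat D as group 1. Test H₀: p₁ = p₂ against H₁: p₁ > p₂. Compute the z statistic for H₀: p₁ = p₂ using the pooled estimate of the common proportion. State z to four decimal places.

z = 3.2261

p̂₁ = 627/2566 ≈ 0.2443492, p̂₂ = 1042/4923 ≈ 0.2116596.
Pooled p̂ = (627+1042)/(2566+4923) = 1669/7489 = 0.2228602.
SE = √(p̂(1−p̂)(1/n₁+1/n₂)) = √(0.2228602·0.7771398·0.00059284) = √(0.000102676) = 0.0101329.
z = (0.2443492 − 0.2116596)/0.0101329 = 0.0326896/0.0101329 = 3.2261.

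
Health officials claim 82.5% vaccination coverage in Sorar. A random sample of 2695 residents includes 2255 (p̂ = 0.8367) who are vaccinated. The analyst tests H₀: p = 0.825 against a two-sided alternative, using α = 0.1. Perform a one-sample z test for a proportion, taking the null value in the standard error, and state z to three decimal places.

z = 1.603

p̂ = 2255/2695 = 0.836735.
Standard error under H₀: √(0.825×0.175/2695) = 0.007319.
z = (0.836735 − 0.825)/0.007319 = 0.011735/0.007319 = 1.603.
Two-sided p-value ≈ 2·Φ(−1.603) = 0.1089, so at α = 0.1 we fail to reject H₀.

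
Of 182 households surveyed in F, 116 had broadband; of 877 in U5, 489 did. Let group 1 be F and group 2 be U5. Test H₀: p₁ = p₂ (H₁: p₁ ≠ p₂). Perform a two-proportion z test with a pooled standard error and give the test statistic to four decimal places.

z = 1.9791

p̂₁ = 116/182 ≈ 0.637363, p̂₂ = 489/877 ≈ 0.557583.
Pooled p̂ = (116+489)/(182+877) = 605/1059 = 0.571294.
SE = √(p̂(1−p̂)(1/n₁+1/n₂)) = √(0.571294·0.428706·0.00663476) = √(0.00162497) = 0.040311.
z = (0.637363 − 0.557583)/0.040311 = 0.079780/0.040311 = 1.9791.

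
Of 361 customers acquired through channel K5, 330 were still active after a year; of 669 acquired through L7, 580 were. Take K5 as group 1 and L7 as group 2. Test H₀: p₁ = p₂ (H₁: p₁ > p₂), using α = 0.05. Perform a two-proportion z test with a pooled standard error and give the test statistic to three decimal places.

p̂₁ = 330/361 ≈ 0.91413, p̂₂ = 580/669 ≈ 0.86697.
Pooled p̂ = (330+580)/(361+669) = 910/1030 = 0.88350.
SE = √(p̂(1−p̂)(1/n₁+1/n₂)) = √(0.88350·0.11650·0.00426485) = √(0.000438987) = 0.02095.
z = (0.91413 − 0.86697)/0.02095 = 0.04716/0.02095 = 2.251.
p-value = P(Z > 2.251) ≈ 0.0122; since p < α = 0.05, reject H₀.

z = 2.251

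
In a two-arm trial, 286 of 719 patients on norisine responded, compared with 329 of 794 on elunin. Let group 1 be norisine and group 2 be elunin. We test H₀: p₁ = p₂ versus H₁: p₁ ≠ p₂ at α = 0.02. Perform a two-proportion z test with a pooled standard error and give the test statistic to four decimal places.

z = -0.6558

p̂₁ = 286/719 ≈ 0.397775, p̂₂ = 329/794 ≈ 0.414358.
Pooled p̂ = (286+329)/(719+794) = 615/1513 = 0.406477.
SE = √(0.241253 × 0.00265027) = 0.025286.
z = (0.397775 − 0.414358)/0.025286 = -0.016583/0.025286 = -0.6558.
p-value = 2·P(Z > 0.656) ≈ 0.5119. With α = 0.02, fail to reject H₀.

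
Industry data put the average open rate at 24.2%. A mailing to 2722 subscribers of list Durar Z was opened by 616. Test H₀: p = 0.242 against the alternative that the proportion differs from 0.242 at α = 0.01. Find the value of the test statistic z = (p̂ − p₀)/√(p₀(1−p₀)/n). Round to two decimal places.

z = -1.91

p̂ = 616/2722 ≈ 0.2263.
Under H₀, SE = √(0.242·0.758/2722) = √(6.73902e-05) = 0.0082.
z = (0.2263 − 0.242)/0.0082 = -0.0157/0.0082 = -1.91.
p-value = 2·P(Z > 1.912) ≈ 0.0559; since p > α = 0.01, fail to reject H₀.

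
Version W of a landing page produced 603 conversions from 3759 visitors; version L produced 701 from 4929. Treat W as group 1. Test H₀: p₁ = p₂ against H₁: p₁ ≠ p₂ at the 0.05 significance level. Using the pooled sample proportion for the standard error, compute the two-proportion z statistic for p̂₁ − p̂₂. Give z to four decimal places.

z = 2.3526

p̂₁ = 603/3759 = 0.160415, p̂₂ = 701/4929 = 0.142220.
Pooled p̂ = (603+701)/(3759+4929) = 1304/8688 = 0.150092.
SE = √(p̂(1−p̂)(1/n₁+1/n₂)) = √(0.150092·0.849908·0.000468909) = √(5.98161e-05) = 0.007734.
z = (0.160415 − 0.142220)/0.007734 = 0.018195/0.007734 = 2.3526.
Two-sided p-value ≈ 2·Φ(−2.353) = 0.0186. With α = 0.05, reject H₀.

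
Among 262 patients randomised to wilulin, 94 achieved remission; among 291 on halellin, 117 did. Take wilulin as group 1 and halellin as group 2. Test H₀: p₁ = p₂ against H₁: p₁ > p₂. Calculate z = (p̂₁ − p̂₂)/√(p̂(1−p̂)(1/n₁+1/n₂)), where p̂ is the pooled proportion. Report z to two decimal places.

p̂₁ = 94/262 = 0.3588, p̂₂ = 117/291 = 0.4021.
Pooled p̂ = (94+117)/(262+291) = 211/553 = 0.3816.
SE = √(p̂(1−p̂)(1/n₁+1/n₂)) = √(0.3816·0.6184·0.00725322) = √(0.00171155) = 0.0414.
z = (0.3588 − 0.4021)/0.0414 = -0.0433/0.0414 = -1.05.
p-value = P(Z > -1.046) ≈ 0.8523.

z = -1.05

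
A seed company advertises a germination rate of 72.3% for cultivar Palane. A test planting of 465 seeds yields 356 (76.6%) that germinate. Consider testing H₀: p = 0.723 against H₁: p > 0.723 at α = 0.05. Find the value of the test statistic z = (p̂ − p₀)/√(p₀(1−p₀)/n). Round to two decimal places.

p̂ = 356/465 = 0.7656.
Standard error under H₀: √(0.723×0.277/465) = 0.0208.
z = (0.7656 − 0.723)/0.0208 = 0.0426/0.0208 = 2.05.
p-value = P(Z > 2.052) ≈ 0.0201. With α = 0.05, reject H₀.

z = 2.05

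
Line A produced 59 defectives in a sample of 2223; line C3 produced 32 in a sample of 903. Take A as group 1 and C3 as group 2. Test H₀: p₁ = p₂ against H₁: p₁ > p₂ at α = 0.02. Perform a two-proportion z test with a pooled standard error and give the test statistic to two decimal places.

p̂₁ = 59/2223 = 0.02654, p̂₂ = 32/903 = 0.03544.
Pooled p̂ = (59+32)/(2223+903) = 91/3126 = 0.02911.
SE = √(p̂(1−p̂)(1/n₁+1/n₂)) = √(0.02911·0.97089·0.00155726) = √(4.40133e-05) = 0.00663.
z = (0.02654 − 0.03544)/0.00663 = -0.00890/0.00663 = -1.34.
p-value = P(Z > -1.341) ≈ 0.9100, so at α = 0.02 we fail to reject H₀.

z = -1.34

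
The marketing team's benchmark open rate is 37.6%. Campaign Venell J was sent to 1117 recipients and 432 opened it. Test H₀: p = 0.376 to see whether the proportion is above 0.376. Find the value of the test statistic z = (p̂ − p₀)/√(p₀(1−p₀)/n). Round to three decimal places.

z = 0.742

p̂ = 432/1117 ≈ 0.38675.
Standard error under H₀: √(0.376×0.624/1117) = 0.01449.
z = (0.38675 − 0.376)/0.01449 = 0.01075/0.01449 = 0.742.
p-value = P(Z > 0.742) ≈ 0.2291.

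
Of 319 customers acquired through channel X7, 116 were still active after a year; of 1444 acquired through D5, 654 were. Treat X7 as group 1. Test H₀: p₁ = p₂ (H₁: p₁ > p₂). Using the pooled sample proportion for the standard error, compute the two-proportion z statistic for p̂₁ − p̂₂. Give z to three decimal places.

z = -2.909

p̂₁ = 116/319 = 0.363636, p̂₂ = 654/1444 = 0.452909.
Pooled p̂ = (116+654)/(319+1444) = 770/1763 = 0.436756.
SE = √(p̂(1−p̂)(1/n₁+1/n₂)) = √(0.436756·0.563244·0.00382732) = √(0.000941521) = 0.030684.
z = (0.363636 − 0.452909)/0.030684 = -0.089273/0.030684 = -2.909.
p-value = P(Z > -2.909) ≈ 0.9982.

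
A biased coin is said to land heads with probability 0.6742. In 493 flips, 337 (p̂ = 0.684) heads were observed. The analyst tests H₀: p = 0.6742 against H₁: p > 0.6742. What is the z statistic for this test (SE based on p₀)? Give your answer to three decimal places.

p̂ = 337/493 = 0.68357.
Under H₀, SE = √(0.6742·0.3258/493) = √(0.000445546) = 0.02111.
z = (0.68357 − 0.6742)/0.02111 = 0.00937/0.02111 = 0.444.

z = 0.444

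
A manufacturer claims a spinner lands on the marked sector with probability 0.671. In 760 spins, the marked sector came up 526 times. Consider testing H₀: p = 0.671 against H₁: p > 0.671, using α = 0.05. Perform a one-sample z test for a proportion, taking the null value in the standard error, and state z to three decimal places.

p̂ = 526/760 ≈ 0.692105.
Under H₀, SE = √(0.671·0.329/760) = √(0.000290472) = 0.017043.
z = (0.692105 − 0.671)/0.017043 = 0.021105/0.017043 = 1.238.
p-value = P(Z > 1.238) ≈ 0.1078, so at α = 0.05 we fail to reject H₀.

z = 1.238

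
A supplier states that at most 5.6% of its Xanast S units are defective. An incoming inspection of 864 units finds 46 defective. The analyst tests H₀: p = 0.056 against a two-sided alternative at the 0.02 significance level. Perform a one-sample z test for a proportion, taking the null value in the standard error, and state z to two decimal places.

z = -0.35

p̂ = 46/864 = 0.05324.
SE = √(p₀(1−p₀)/n) = √(0.052864/864) = 0.00782.
z = (0.05324 − 0.056)/0.00782 = -0.00276/0.00782 = -0.35.
p-value = 2·P(Z > 0.353) ≈ 0.7243, so at α = 0.02 we fail to reject H₀.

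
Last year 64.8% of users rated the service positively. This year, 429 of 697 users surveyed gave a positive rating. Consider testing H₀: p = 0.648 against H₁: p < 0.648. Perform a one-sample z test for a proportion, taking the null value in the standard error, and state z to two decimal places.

z = -1.80

p̂ = 429/697 ≈ 0.6155.
Standard error under H₀: √(0.648×0.352/697) = 0.0181.
z = (0.6155 − 0.648)/0.0181 = -0.0325/0.0181 = -1.80.
p-value = P(Z < -1.797) ≈ 0.0362.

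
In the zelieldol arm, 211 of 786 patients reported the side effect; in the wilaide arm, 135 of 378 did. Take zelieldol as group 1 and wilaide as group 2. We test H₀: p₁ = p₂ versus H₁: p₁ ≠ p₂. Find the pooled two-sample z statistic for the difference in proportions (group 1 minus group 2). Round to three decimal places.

p̂₁ = 211/786 = 0.26845, p̂₂ = 135/378 = 0.35714.
Pooled p̂ = (211+135)/(786+378) = 346/1164 = 0.29725.
SE = √(p̂(1−p̂)(1/n₁+1/n₂)) = √(0.29725·0.70275·0.00391777) = √(0.000818393) = 0.02861.
z = (0.26845 − 0.35714)/0.02861 = -0.08869/0.02861 = -3.100.

z = -3.100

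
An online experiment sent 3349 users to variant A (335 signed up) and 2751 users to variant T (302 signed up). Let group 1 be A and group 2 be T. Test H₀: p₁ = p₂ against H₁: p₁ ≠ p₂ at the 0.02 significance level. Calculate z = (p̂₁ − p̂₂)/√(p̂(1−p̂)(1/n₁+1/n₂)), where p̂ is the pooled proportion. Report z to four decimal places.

z = -1.2388

p̂₁ = 335/3349 ≈ 0.100030, p̂₂ = 302/2751 ≈ 0.109778.
Pooled p̂ = (335+302)/(3349+2751) = 637/6100 = 0.104426.
SE = √(0.0935214 × 0.000662101) = 0.007869.
z = (0.100030 − 0.109778)/0.007869 = -0.009748/0.007869 = -1.2388.
Two-sided p-value ≈ 2·Φ(−1.239) = 0.2154, so at α = 0.02 we fail to reject H₀.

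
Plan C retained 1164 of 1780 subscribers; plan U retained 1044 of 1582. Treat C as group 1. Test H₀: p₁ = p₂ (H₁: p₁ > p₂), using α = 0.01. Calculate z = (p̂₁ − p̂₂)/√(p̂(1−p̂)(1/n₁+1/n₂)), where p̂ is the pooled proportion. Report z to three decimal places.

p̂₁ = 1164/1780 ≈ 0.65393, p̂₂ = 1044/1582 ≈ 0.65992.
Pooled p̂ = (1164+1044)/(1780+1582) = 2208/3362 = 0.65675.
SE = √(p̂(1−p̂)(1/n₁+1/n₂)) = √(0.65675·0.34325·0.00119391) = √(0.000269142) = 0.01641.
z = (0.65393 − 0.65992)/0.01641 = -0.00599/0.01641 = -0.365.
p-value = P(Z > -0.365) ≈ 0.6425, so at α = 0.01 we fail to reject H₀.

z = -0.365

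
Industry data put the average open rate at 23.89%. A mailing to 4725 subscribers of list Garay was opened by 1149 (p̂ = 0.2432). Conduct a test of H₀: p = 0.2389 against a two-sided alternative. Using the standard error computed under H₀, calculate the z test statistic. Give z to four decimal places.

p̂ = 1149/4725 = 0.2431746.
Standard error under H₀: √(0.2389×0.7611/4725) = 0.0062034.
z = (0.2431746 − 0.2389)/0.0062034 = 0.0042746/0.0062034 = 0.6891.
p-value = 2·P(Z > 0.689) ≈ 0.4908.

z = 0.6891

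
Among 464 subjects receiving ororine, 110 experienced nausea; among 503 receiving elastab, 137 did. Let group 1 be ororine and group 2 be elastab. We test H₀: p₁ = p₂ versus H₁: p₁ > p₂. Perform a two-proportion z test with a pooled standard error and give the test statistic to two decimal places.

p̂₁ = 110/464 = 0.2371, p̂₂ = 137/503 = 0.2724.
Pooled p̂ = (110+137)/(464+503) = 247/967 = 0.2554.
SE = √(0.190185 × 0.00414324) = 0.0281.
z = (0.2371 − 0.2724)/0.0281 = -0.0353/0.0281 = -1.26.

z = -1.26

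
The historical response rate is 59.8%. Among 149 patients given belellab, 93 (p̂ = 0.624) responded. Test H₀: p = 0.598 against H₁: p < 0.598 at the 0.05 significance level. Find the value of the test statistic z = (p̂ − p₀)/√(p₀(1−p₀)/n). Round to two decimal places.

p̂ = 93/149 = 0.6242.
Under H₀, SE = √(0.598·0.402/149) = √(0.0016134) = 0.0402.
z = (0.6242 − 0.598)/0.0402 = 0.0262/0.0402 = 0.65.
p-value = P(Z < 0.651) ≈ 0.7426; since p > α = 0.05, fail to reject H₀.

z = 0.65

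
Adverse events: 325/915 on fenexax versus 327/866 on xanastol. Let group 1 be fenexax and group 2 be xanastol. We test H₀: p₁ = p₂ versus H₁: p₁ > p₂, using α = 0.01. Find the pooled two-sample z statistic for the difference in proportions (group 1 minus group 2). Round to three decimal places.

p̂₁ = 325/915 ≈ 0.35519, p̂₂ = 327/866 ≈ 0.37760.
Pooled p̂ = (325+327)/(915+866) = 652/1781 = 0.36609.
SE = √(0.232067 × 0.00224763) = 0.02284.
z = (0.35519 − 0.37760)/0.02284 = -0.02241/0.02284 = -0.981.
p-value = P(Z > -0.981) ≈ 0.8367; since p > α = 0.01, fail to reject H₀.

z = -0.981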